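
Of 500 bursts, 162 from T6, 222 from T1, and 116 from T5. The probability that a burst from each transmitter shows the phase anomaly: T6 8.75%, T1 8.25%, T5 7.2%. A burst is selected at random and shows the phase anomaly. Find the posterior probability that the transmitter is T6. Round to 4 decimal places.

By Bayes' rule, posterior ∝ prior × likelihood:
  T6: 0.324 × 0.0875 = 0.02835
  T1: 0.444 × 0.0825 = 0.03663
  T5: 0.232 × 0.072 = 0.016704
Normalizing constant = 0.081684.
P(T6 | evidence) = 0.02835 / 0.081684 ≈ 0.3471.

0.3471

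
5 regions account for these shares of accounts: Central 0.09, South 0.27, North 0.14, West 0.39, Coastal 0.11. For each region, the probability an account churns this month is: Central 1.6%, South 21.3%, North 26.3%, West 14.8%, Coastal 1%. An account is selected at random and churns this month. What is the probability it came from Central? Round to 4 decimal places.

0.0093

Compute prior × likelihood for every hypothesis:
  Central: 0.09 × 0.016 = 0.00144
  South: 0.27 × 0.213 = 0.05751
  North: 0.14 × 0.263 = 0.03682
  West: 0.39 × 0.148 = 0.05772
  Coastal: 0.11 × 0.01 = 0.0011
Sum = 0.15459.
P(Central | evidence) = 0.00144 / 0.15459 ≈ 0.0093.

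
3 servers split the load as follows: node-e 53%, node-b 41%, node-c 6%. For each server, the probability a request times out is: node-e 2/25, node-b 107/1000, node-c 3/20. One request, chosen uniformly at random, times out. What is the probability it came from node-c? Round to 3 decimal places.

0.094

Compute prior × likelihood for every hypothesis:
  node-e: 0.53 × 0.08 = 0.0424
  node-b: 0.41 × 0.107 = 0.04387
  node-c: 0.06 × 0.15 = 0.009
Total = 0.09527.
P(node-c | evidence) = 0.009 / 0.09527 ≈ 0.094.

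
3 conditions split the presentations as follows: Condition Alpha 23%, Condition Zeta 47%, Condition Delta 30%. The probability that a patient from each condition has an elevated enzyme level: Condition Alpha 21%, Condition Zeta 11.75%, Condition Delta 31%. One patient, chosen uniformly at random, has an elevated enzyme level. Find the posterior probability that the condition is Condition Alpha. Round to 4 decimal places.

By Bayes' rule, posterior ∝ prior × likelihood:
  Condition Alpha: 0.23 × 0.21 = 0.0483
  Condition Zeta: 0.47 × 0.1175 = 0.055225
  Condition Delta: 0.3 × 0.31 = 0.093
Sum = 0.196525.
P(Condition Alpha | evidence) = 0.0483 / 0.196525 ≈ 0.2458.

0.2458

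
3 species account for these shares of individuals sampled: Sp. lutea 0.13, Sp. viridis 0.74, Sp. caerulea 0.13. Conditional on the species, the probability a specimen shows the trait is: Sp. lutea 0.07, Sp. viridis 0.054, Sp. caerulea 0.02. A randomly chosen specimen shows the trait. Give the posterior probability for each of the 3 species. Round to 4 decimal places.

Prior × likelihood for each hypothesis:
  Sp. lutea: 0.13 × 0.07 = 0.0091
  Sp. viridis: 0.74 × 0.054 = 0.03996
  Sp. caerulea: 0.13 × 0.02 = 0.0026
Total = 0.05166.
P(Sp. lutea | trait) = 0.0091/0.05166 ≈ 0.1762
P(Sp. viridis | trait) = 0.03996/0.05166 ≈ 0.7735
P(Sp. caerulea | trait) = 0.0026/0.05166 ≈ 0.0503

Sp. lutea 0.1762, Sp. viridis 0.7735, Sp. caerulea 0.0503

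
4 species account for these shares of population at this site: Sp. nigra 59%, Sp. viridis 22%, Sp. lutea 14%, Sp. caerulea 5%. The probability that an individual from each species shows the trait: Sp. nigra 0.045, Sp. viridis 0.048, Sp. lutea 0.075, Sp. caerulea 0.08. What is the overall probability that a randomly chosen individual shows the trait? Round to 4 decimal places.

By Bayes' rule, posterior ∝ prior × likelihood:
  Sp. nigra: 0.59 × 0.045 = 0.02655
  Sp. viridis: 0.22 × 0.048 = 0.01056
  Sp. lutea: 0.14 × 0.075 = 0.0105
  Sp. caerulea: 0.05 × 0.08 = 0.004
P(trait) = 0.02655 + 0.01056 + 0.0105 + 0.004 = 0.05161 → 0.0516.

0.0516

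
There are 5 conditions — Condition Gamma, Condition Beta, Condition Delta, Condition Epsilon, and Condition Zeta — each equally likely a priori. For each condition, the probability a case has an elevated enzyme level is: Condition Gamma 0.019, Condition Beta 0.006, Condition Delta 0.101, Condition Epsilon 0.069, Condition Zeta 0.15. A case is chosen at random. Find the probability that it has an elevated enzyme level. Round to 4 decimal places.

With a uniform prior (1/5 each), posterior ∝ likelihood:
  Condition Gamma: 0.019
  Condition Beta: 0.006
  Condition Delta: 0.101
  Condition Epsilon: 0.069
  Condition Zeta: 0.15
P(elevated) = (1/5) × (0.019 + 0.006 + 0.101 + 0.069 + 0.15) = 0.345/5 ≈ 0.0690.

0.0690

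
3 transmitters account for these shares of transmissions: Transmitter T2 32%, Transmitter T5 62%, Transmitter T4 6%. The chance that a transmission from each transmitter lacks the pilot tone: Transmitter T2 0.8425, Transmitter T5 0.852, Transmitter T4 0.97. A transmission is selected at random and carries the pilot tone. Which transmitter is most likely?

Transmitter T5

Taking complements, P(pilot | each) = Transmitter T2 0.1575, Transmitter T5 0.148, Transmitter T4 0.03.
Compute prior × likelihood for every hypothesis:
  Transmitter T2: 0.32 × 0.1575 = 0.0504
  Transmitter T5: 0.62 × 0.148 = 0.09176
  Transmitter T4: 0.06 × 0.03 = 0.0018
Normalizing constant = 0.14396.
Largest term belongs to Transmitter T5, so Transmitter T5 is most probable.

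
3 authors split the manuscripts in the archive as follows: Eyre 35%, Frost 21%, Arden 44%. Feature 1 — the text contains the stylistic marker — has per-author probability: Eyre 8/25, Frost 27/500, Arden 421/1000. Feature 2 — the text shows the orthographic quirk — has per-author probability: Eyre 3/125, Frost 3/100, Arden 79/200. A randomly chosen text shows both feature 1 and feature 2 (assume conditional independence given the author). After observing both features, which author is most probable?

Arden

Compute prior × likelihood for every hypothesis:
  Eyre: 0.35 × 0.32 × 0.024 = 0.002688
  Frost: 0.21 × 0.054 × 0.03 = 0.0003402
  Arden: 0.44 × 0.421 × 0.395 = 0.0731698
Normalizing constant = 0.076198.
Largest term belongs to Arden, so Arden is most probable.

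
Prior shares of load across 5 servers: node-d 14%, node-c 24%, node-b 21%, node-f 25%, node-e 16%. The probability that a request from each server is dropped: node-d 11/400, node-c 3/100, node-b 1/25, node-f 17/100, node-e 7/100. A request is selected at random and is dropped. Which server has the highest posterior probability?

Unnormalized posteriors (prior × likelihood):
  node-d: 0.14 × 0.0275 = 0.00385
  node-c: 0.24 × 0.03 = 0.0072
  node-b: 0.21 × 0.04 = 0.0084
  node-f: 0.25 × 0.17 = 0.0425
  node-e: 0.16 × 0.07 = 0.0112
Normalizing constant = 0.07315.
Largest term belongs to node-f, so node-f is most probable.

node-f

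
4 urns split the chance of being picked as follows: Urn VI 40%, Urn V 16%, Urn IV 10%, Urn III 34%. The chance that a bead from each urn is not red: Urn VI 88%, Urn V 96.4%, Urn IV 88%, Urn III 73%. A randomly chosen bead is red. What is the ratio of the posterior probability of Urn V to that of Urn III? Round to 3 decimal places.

0.063

Taking complements, P(red | each) = Urn VI 0.12, Urn V 0.036, Urn IV 0.12, Urn III 0.27.
Compute prior × likelihood for every hypothesis:
  Urn VI: 0.4 × 0.12 = 0.048
  Urn V: 0.16 × 0.036 = 0.00576
  Urn IV: 0.1 × 0.12 = 0.012
  Urn III: 0.34 × 0.27 = 0.0918
Sum = 0.15756.
The ratio is 0.00576 / 0.0918 (the normalizer cancels) = 0.063.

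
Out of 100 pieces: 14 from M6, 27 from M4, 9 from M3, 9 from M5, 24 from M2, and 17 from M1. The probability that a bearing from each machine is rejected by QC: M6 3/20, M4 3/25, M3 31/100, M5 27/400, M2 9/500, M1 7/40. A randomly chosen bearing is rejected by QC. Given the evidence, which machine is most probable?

M4

Unnormalized posteriors (prior × likelihood):
  M6: 0.14 × 0.15 = 0.021
  M4: 0.27 × 0.12 = 0.0324
  M3: 0.09 × 0.31 = 0.0279
  M5: 0.09 × 0.0675 = 0.006075
  M2: 0.24 × 0.018 = 0.00432
  M1: 0.17 × 0.175 = 0.02975
Normalizing constant = 0.121445.
Largest term belongs to M4, so M4 is most probable.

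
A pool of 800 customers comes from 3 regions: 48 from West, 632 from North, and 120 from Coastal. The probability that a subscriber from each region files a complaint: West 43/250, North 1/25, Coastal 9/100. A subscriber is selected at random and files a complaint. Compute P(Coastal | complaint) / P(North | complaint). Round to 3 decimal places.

Compute prior × likelihood for every hypothesis:
  West: 0.06 × 0.172 = 0.01032
  North: 0.79 × 0.04 = 0.0316
  Coastal: 0.15 × 0.09 = 0.0135
Total = 0.05542.
The ratio is 0.0135 / 0.0316 (the normalizer cancels) = 0.427.

0.427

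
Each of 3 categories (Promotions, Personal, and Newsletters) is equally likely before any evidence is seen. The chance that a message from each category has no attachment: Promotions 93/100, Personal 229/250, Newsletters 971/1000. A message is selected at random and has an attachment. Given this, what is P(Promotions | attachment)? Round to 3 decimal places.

0.383

Taking complements, P(attachment | each) = Promotions 0.07, Personal 0.084, Newsletters 0.029.
With a uniform prior (1/3 each), posterior ∝ likelihood:
  Promotions: 0.07
  Personal: 0.084
  Newsletters: 0.029
Normalizing constant = 0.183.
P(Promotions | evidence) = 0.07 / 0.183 ≈ 0.383.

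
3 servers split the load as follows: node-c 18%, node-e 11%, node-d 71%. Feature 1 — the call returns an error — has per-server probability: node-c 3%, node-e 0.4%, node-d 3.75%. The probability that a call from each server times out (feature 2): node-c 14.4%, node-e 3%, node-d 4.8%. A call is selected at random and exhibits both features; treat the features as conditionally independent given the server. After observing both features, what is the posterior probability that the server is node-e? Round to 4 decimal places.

0.0064

Compute prior × likelihood for every hypothesis:
  node-c: 0.18 × 0.03 × 0.144 = 0.0007776
  node-e: 0.11 × 0.004 × 0.03 = 0.0000132
  node-d: 0.71 × 0.0375 × 0.048 = 0.001278
Normalizing constant = 0.0020688.
P(node-e | evidence) = 0.0000132 / 0.0020688 ≈ 0.0064.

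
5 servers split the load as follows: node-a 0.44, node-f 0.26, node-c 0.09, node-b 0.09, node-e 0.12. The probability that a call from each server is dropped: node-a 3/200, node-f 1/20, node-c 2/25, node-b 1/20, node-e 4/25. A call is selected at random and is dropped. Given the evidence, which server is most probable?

node-e

Compute prior × likelihood for every hypothesis:
  node-a: 0.44 × 0.015 = 0.0066
  node-f: 0.26 × 0.05 = 0.013
  node-c: 0.09 × 0.08 = 0.0072
  node-b: 0.09 × 0.05 = 0.0045
  node-e: 0.12 × 0.16 = 0.0192
Sum = 0.0505.
Largest term belongs to node-e, so node-e is most probable.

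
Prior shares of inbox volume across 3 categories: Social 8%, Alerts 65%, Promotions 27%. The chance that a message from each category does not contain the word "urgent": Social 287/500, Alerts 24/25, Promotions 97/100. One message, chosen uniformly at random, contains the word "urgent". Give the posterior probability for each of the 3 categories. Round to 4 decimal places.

Taking complements, P(urgent-flag | each) = Social 0.426, Alerts 0.04, Promotions 0.03.
Compute prior × likelihood for every hypothesis:
  Social: 0.08 × 0.426 = 0.03408
  Alerts: 0.65 × 0.04 = 0.026
  Promotions: 0.27 × 0.03 = 0.0081
Normalizing constant = 0.06818.
P(Social | urgent-flag) = 0.03408/0.06818 ≈ 0.4999
P(Alerts | urgent-flag) = 0.026/0.06818 ≈ 0.3813
P(Promotions | urgent-flag) = 0.0081/0.06818 ≈ 0.1188

Social 0.4999, Alerts 0.3813, Promotions 0.1188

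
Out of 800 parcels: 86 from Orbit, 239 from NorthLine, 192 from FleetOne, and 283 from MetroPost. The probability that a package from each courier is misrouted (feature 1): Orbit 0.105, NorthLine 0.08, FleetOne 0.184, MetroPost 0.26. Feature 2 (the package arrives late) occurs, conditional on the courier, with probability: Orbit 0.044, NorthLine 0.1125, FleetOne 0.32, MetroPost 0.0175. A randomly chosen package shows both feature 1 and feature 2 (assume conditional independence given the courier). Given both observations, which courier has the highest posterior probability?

Prior × likelihood for each hypothesis:
  Orbit: 0.1075 × 0.105 × 0.044 = 0.00049665
  NorthLine: 0.29875 × 0.08 × 0.1125 = 0.00268875
  FleetOne: 0.24 × 0.184 × 0.32 = 0.0141312
  MetroPost: 0.35375 × 0.26 × 0.0175 = 0.0016095625
Normalizing constant = 0.0189261625.
Largest term belongs to FleetOne, so FleetOne is most probable.

FleetOne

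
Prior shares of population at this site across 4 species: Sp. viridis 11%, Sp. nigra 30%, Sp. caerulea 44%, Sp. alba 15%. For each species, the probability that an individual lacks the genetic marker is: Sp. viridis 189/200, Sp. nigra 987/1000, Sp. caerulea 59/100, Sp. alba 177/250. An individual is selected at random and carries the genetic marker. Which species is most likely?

Sp. caerulea

Taking complements, P(marker | each) = Sp. viridis 0.055, Sp. nigra 0.013, Sp. caerulea 0.41, Sp. alba 0.292.
Prior × likelihood for each hypothesis:
  Sp. viridis: 0.11 × 0.055 = 0.00605
  Sp. nigra: 0.3 × 0.013 = 0.0039
  Sp. caerulea: 0.44 × 0.41 = 0.1804
  Sp. alba: 0.15 × 0.292 = 0.0438
Total = 0.23415.
Largest term belongs to Sp. caerulea, so Sp. caerulea is most probable.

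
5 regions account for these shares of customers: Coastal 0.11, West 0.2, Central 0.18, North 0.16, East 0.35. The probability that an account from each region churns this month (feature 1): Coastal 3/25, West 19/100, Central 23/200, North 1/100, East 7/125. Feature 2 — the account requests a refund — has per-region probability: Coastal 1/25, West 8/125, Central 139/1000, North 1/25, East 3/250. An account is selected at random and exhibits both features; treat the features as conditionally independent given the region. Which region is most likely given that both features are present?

Central

Compute prior × likelihood for every hypothesis:
  Coastal: 0.11 × 0.12 × 0.04 = 0.000528
  West: 0.2 × 0.19 × 0.064 = 0.002432
  Central: 0.18 × 0.115 × 0.139 = 0.0028773
  North: 0.16 × 0.01 × 0.04 = 0.000064
  East: 0.35 × 0.056 × 0.012 = 0.0002352
Normalizing constant = 0.0061365.
Largest term belongs to Central, so Central is most probable.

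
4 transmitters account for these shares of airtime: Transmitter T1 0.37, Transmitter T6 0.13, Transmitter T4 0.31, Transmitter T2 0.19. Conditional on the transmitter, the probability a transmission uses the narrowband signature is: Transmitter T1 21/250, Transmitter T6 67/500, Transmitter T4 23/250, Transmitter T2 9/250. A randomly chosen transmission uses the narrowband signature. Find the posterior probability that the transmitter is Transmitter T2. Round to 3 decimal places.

Compute prior × likelihood for every hypothesis:
  Transmitter T1: 0.37 × 0.084 = 0.03108
  Transmitter T6: 0.13 × 0.134 = 0.01742
  Transmitter T4: 0.31 × 0.092 = 0.02852
  Transmitter T2: 0.19 × 0.036 = 0.00684
Total = 0.08386.
P(Transmitter T2 | evidence) = 0.00684 / 0.08386 ≈ 0.082.

0.082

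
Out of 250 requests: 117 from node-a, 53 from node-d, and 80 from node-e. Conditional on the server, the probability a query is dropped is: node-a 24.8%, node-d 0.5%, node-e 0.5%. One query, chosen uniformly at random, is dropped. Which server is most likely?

node-a

Prior × likelihood for each hypothesis:
  node-a: 0.468 × 0.248 = 0.116064
  node-d: 0.212 × 0.005 = 0.00106
  node-e: 0.32 × 0.005 = 0.0016
Normalizing constant = 0.118724.
Largest term belongs to node-a, so node-a is most probable.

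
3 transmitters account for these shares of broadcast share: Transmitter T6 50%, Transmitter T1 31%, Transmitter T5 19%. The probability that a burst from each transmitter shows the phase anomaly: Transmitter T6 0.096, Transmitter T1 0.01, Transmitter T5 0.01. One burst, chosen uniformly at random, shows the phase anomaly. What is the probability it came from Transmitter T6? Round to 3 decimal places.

Compute prior × likelihood for every hypothesis:
  Transmitter T6: 0.5 × 0.096 = 0.048
  Transmitter T1: 0.31 × 0.01 = 0.0031
  Transmitter T5: 0.19 × 0.01 = 0.0019
Normalizing constant = 0.053.
P(Transmitter T6 | evidence) = 0.048 / 0.053 ≈ 0.906.

0.906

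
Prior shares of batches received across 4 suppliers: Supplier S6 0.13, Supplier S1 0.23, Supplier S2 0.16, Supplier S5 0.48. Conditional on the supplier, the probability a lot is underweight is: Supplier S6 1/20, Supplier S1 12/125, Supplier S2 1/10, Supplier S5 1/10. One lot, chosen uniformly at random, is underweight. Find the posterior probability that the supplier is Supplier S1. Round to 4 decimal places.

By Bayes' rule, posterior ∝ prior × likelihood:
  Supplier S6: 0.13 × 0.05 = 0.0065
  Supplier S1: 0.23 × 0.096 = 0.02208
  Supplier S2: 0.16 × 0.1 = 0.016
  Supplier S5: 0.48 × 0.1 = 0.048
Sum = 0.09258.
P(Supplier S1 | evidence) = 0.02208 / 0.09258 ≈ 0.2385.

0.2385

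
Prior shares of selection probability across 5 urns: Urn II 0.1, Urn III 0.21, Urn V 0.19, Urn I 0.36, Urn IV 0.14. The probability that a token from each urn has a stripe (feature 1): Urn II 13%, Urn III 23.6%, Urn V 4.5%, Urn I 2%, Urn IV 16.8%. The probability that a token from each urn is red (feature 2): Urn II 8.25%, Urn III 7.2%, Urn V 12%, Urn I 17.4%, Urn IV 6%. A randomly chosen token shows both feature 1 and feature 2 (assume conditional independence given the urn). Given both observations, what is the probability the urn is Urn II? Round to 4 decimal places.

0.1287

By Bayes' rule, posterior ∝ prior × likelihood:
  Urn II: 0.1 × 0.13 × 0.0825 = 0.0010725
  Urn III: 0.21 × 0.236 × 0.072 = 0.00356832
  Urn V: 0.19 × 0.045 × 0.12 = 0.001026
  Urn I: 0.36 × 0.02 × 0.174 = 0.0012528
  Urn IV: 0.14 × 0.168 × 0.06 = 0.0014112
Normalizing constant = 0.00833082.
P(Urn II | evidence) = 0.0010725 / 0.00833082 ≈ 0.1287.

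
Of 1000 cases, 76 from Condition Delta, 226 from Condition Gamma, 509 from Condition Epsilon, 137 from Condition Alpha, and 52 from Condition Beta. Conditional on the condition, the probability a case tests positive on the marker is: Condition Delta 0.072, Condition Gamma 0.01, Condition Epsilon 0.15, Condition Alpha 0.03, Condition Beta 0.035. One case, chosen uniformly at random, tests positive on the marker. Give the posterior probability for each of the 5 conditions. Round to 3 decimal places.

Condition Delta 0.061, Condition Gamma 0.025, Condition Epsilon 0.848, Condition Alpha 0.046, Condition Beta 0.020

By Bayes' rule, posterior ∝ prior × likelihood:
  Condition Delta: 0.076 × 0.072 = 0.005472
  Condition Gamma: 0.226 × 0.01 = 0.00226
  Condition Epsilon: 0.509 × 0.15 = 0.07635
  Condition Alpha: 0.137 × 0.03 = 0.00411
  Condition Beta: 0.052 × 0.035 = 0.00182
Normalizing constant = 0.090012.
P(Condition Delta | marker-positive) = 0.005472/0.090012 ≈ 0.061
P(Condition Gamma | marker-positive) = 0.00226/0.090012 ≈ 0.025
P(Condition Epsilon | marker-positive) = 0.07635/0.090012 ≈ 0.848
P(Condition Alpha | marker-positive) = 0.00411/0.090012 ≈ 0.046
P(Condition Beta | marker-positive) = 0.00182/0.090012 ≈ 0.020
(Check: 0.061+0.025+0.848+0.046+0.020 = 1.000.)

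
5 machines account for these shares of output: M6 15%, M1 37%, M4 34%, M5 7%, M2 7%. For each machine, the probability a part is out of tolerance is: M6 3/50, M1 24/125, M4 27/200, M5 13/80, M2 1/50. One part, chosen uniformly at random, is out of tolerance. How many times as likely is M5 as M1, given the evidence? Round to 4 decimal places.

Prior × likelihood for each hypothesis:
  M6: 0.15 × 0.06 = 0.009
  M1: 0.37 × 0.192 = 0.07104
  M4: 0.34 × 0.135 = 0.0459
  M5: 0.07 × 0.1625 = 0.011375
  M2: 0.07 × 0.02 = 0.0014
Normalizing constant = 0.138715.
The ratio is 0.011375 / 0.07104 (the normalizer cancels) = 0.1601.

0.1601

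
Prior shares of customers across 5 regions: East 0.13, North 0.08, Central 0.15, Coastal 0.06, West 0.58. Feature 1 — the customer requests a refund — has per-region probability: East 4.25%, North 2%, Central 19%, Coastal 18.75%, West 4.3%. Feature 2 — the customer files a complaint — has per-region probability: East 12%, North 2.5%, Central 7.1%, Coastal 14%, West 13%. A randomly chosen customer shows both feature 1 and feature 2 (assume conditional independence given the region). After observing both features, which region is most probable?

West

Unnormalized posteriors (prior × likelihood):
  East: 0.13 × 0.0425 × 0.12 = 0.000663
  North: 0.08 × 0.02 × 0.025 = 0.00004
  Central: 0.15 × 0.19 × 0.071 = 0.0020235
  Coastal: 0.06 × 0.1875 × 0.14 = 0.001575
  West: 0.58 × 0.043 × 0.13 = 0.0032422
Normalizing constant = 0.0075437.
Largest term belongs to West, so West is most probable.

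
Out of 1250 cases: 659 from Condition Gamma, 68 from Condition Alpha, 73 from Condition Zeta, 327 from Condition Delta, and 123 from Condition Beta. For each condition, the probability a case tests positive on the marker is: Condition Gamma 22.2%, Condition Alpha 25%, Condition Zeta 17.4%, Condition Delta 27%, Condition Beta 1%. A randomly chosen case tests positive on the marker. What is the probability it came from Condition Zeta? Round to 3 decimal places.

Prior × likelihood for each hypothesis:
  Condition Gamma: 0.5272 × 0.222 = 0.1170384
  Condition Alpha: 0.0544 × 0.25 = 0.0136
  Condition Zeta: 0.0584 × 0.174 = 0.0101616
  Condition Delta: 0.2616 × 0.27 = 0.070632
  Condition Beta: 0.0984 × 0.01 = 0.000984
Sum = 0.212416.
P(Condition Zeta | evidence) = 0.0101616 / 0.212416 ≈ 0.048.

0.048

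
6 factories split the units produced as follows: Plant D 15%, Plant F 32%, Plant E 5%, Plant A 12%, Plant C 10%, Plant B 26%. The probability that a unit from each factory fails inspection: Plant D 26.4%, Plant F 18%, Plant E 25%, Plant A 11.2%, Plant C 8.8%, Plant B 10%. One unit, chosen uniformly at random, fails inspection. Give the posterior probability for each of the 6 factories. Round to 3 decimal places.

Prior × likelihood for each hypothesis:
  Plant D: 0.15 × 0.264 = 0.0396
  Plant F: 0.32 × 0.18 = 0.0576
  Plant E: 0.05 × 0.25 = 0.0125
  Plant A: 0.12 × 0.112 = 0.01344
  Plant C: 0.1 × 0.088 = 0.0088
  Plant B: 0.26 × 0.1 = 0.026
Sum = 0.15794.
P(Plant D | nonconforming) = 0.0396/0.15794 ≈ 0.251
P(Plant F | nonconforming) = 0.0576/0.15794 ≈ 0.365
P(Plant E | nonconforming) = 0.0125/0.15794 ≈ 0.079
P(Plant A | nonconforming) = 0.01344/0.15794 ≈ 0.085
P(Plant C | nonconforming) = 0.0088/0.15794 ≈ 0.056
P(Plant B | nonconforming) = 0.026/0.15794 ≈ 0.165
(Check: 0.251+0.365+0.079+0.085+0.056+0.165 = 1.001.)

Plant D 0.251, Plant F 0.365, Plant E 0.079, Plant A 0.085, Plant C 0.056, Plant B 0.165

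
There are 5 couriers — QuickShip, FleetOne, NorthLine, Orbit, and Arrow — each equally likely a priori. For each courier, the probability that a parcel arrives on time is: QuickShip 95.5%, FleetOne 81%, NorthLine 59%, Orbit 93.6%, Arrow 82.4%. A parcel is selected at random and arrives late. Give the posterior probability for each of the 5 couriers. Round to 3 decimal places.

QuickShip 0.051, FleetOne 0.215, NorthLine 0.463, Orbit 0.072, Arrow 0.199

Taking complements, P(late | each) = QuickShip 0.045, FleetOne 0.19, NorthLine 0.41, Orbit 0.064, Arrow 0.176.
Since the prior is uniform, the posterior is proportional to the likelihood:
  QuickShip: 0.045
  FleetOne: 0.19
  NorthLine: 0.41
  Orbit: 0.064
  Arrow: 0.176
Sum = 0.885.
P(QuickShip | late) = 0.045/0.885 ≈ 0.051
P(FleetOne | late) = 0.19/0.885 ≈ 0.215
P(NorthLine | late) = 0.41/0.885 ≈ 0.463
P(Orbit | late) = 0.064/0.885 ≈ 0.072
P(Arrow | late) = 0.176/0.885 ≈ 0.199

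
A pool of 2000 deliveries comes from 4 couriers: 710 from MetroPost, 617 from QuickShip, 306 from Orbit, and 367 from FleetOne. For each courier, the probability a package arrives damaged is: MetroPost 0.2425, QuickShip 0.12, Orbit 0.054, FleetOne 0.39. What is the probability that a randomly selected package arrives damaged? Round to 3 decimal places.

Prior × likelihood for each hypothesis:
  MetroPost: 0.355 × 0.2425 = 0.0860875
  QuickShip: 0.3085 × 0.12 = 0.03702
  Orbit: 0.153 × 0.054 = 0.008262
  FleetOne: 0.1835 × 0.39 = 0.071565
P(damaged) = 0.0860875 + 0.03702 + 0.008262 + 0.071565 = 0.2029345 → 0.203.

0.203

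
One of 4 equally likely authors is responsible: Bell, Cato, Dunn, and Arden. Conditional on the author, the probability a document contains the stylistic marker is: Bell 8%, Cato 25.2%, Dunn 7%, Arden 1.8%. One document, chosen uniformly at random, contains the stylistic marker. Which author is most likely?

Cato

Since the prior is uniform, the posterior is proportional to the likelihood:
  Bell: 0.08
  Cato: 0.252
  Dunn: 0.07
  Arden: 0.018
Sum = 0.42.
Largest term belongs to Cato, so Cato is most probable.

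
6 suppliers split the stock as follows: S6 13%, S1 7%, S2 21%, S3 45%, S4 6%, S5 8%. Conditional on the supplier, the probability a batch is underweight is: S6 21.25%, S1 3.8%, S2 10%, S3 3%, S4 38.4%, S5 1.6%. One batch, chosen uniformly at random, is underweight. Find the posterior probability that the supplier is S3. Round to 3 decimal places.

Compute prior × likelihood for every hypothesis:
  S6: 0.13 × 0.2125 = 0.027625
  S1: 0.07 × 0.038 = 0.00266
  S2: 0.21 × 0.1 = 0.021
  S3: 0.45 × 0.03 = 0.0135
  S4: 0.06 × 0.384 = 0.02304
  S5: 0.08 × 0.016 = 0.00128
Normalizing constant = 0.089105.
P(S3 | evidence) = 0.0135 / 0.089105 ≈ 0.152.

0.152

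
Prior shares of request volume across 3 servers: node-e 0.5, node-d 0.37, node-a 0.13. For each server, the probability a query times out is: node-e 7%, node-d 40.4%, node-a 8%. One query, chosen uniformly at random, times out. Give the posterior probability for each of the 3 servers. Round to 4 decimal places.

node-e 0.1796, node-d 0.7670, node-a 0.0534

Unnormalized posteriors (prior × likelihood):
  node-e: 0.5 × 0.07 = 0.035
  node-d: 0.37 × 0.404 = 0.14948
  node-a: 0.13 × 0.08 = 0.0104
Total = 0.19488.
P(node-e | timeout) = 0.035/0.19488 ≈ 0.1796
P(node-d | timeout) = 0.14948/0.19488 ≈ 0.7670
P(node-a | timeout) = 0.0104/0.19488 ≈ 0.0534
(Check: 0.1796+0.7670+0.0534 = 1.0000.)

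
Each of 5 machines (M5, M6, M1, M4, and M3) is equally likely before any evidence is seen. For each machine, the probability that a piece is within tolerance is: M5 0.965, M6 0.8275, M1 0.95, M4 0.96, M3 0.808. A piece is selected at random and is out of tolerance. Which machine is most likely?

Taking complements, P(oversize | each) = M5 0.035, M6 0.1725, M1 0.05, M4 0.04, M3 0.192.
Since the prior is uniform, the posterior is proportional to the likelihood:
  M5: 0.035
  M6: 0.1725
  M1: 0.05
  M4: 0.04
  M3: 0.192
Total = 0.4895.
Largest term belongs to M3, so M3 is most probable.

M3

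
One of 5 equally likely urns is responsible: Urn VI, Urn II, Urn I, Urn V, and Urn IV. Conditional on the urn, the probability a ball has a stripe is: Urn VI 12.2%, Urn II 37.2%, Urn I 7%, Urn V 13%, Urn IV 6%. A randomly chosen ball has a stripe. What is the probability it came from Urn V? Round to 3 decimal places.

With a uniform prior (1/5 each), posterior ∝ likelihood:
  Urn VI: 0.122
  Urn II: 0.372
  Urn I: 0.07
  Urn V: 0.13
  Urn IV: 0.06
Normalizing constant = 0.754.
P(Urn V | evidence) = 0.13 / 0.754 ≈ 0.172.

0.172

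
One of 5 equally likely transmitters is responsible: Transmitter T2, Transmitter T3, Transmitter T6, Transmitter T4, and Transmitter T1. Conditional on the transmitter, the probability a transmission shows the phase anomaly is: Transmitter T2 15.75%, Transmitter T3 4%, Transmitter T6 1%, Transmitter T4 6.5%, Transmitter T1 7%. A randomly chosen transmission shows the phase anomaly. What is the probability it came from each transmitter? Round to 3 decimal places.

Transmitter T2 0.460, Transmitter T3 0.117, Transmitter T6 0.029, Transmitter T4 0.190, Transmitter T1 0.204

With a uniform prior (1/5 each), posterior ∝ likelihood:
  Transmitter T2: 0.1575
  Transmitter T3: 0.04
  Transmitter T6: 0.01
  Transmitter T4: 0.065
  Transmitter T1: 0.07
Normalizing constant = 0.3425.
P(Transmitter T2 | anomaly) = 0.1575/0.3425 ≈ 0.460
P(Transmitter T3 | anomaly) = 0.04/0.3425 ≈ 0.117
P(Transmitter T6 | anomaly) = 0.01/0.3425 ≈ 0.029
P(Transmitter T4 | anomaly) = 0.065/0.3425 ≈ 0.190
P(Transmitter T1 | anomaly) = 0.07/0.3425 ≈ 0.204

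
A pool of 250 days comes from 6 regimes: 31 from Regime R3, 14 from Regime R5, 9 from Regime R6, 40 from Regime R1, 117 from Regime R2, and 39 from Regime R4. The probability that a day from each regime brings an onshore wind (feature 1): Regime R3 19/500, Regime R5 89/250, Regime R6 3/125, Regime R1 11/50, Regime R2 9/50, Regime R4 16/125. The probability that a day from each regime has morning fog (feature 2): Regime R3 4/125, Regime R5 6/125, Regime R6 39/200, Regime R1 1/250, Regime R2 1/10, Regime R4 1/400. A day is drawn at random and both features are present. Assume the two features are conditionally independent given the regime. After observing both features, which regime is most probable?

By Bayes' rule, posterior ∝ prior × likelihood:
  Regime R3: 0.124 × 0.038 × 0.032 = 0.000150784
  Regime R5: 0.056 × 0.356 × 0.048 = 0.000956928
  Regime R6: 0.036 × 0.024 × 0.195 = 0.00016848
  Regime R1: 0.16 × 0.22 × 0.004 = 0.0001408
  Regime R2: 0.468 × 0.18 × 0.1 = 0.008424
  Regime R4: 0.156 × 0.128 × 0.0025 = 0.00004992
Normalizing constant = 0.009890912.
Largest term belongs to Regime R2, so Regime R2 is most probable.

Regime R2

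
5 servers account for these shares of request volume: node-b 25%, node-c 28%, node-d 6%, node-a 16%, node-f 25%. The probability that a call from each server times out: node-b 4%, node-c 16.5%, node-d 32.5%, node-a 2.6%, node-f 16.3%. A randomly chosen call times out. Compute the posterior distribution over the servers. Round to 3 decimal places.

Unnormalized posteriors (prior × likelihood):
  node-b: 0.25 × 0.04 = 0.01
  node-c: 0.28 × 0.165 = 0.0462
  node-d: 0.06 × 0.325 = 0.0195
  node-a: 0.16 × 0.026 = 0.00416
  node-f: 0.25 × 0.163 = 0.04075
Sum = 0.12061.
P(node-b | timeout) = 0.01/0.12061 ≈ 0.083
P(node-c | timeout) = 0.0462/0.12061 ≈ 0.383
P(node-d | timeout) = 0.0195/0.12061 ≈ 0.162
P(node-a | timeout) = 0.00416/0.12061 ≈ 0.034
P(node-f | timeout) = 0.04075/0.12061 ≈ 0.338

node-b 0.083, node-c 0.383, node-d 0.162, node-a 0.034, node-f 0.338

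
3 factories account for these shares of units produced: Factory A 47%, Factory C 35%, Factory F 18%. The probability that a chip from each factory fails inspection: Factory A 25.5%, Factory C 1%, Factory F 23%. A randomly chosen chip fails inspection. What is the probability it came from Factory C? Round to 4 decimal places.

By Bayes' rule, posterior ∝ prior × likelihood:
  Factory A: 0.47 × 0.255 = 0.11985
  Factory C: 0.35 × 0.01 = 0.0035
  Factory F: 0.18 × 0.23 = 0.0414
Sum = 0.16475.
P(Factory C | evidence) = 0.0035 / 0.16475 ≈ 0.0212.

0.0212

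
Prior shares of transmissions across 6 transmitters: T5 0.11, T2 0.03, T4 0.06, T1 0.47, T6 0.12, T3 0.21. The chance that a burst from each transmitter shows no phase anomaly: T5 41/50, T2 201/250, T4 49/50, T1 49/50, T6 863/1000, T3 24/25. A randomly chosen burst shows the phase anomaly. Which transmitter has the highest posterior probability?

Taking complements, P(anomaly | each) = T5 0.18, T2 0.196, T4 0.02, T1 0.02, T6 0.137, T3 0.04.
Unnormalized posteriors (prior × likelihood):
  T5: 0.11 × 0.18 = 0.0198
  T2: 0.03 × 0.196 = 0.00588
  T4: 0.06 × 0.02 = 0.0012
  T1: 0.47 × 0.02 = 0.0094
  T6: 0.12 × 0.137 = 0.01644
  T3: 0.21 × 0.04 = 0.0084
Normalizing constant = 0.06112.
Largest term belongs to T5, so T5 is most probable.

T5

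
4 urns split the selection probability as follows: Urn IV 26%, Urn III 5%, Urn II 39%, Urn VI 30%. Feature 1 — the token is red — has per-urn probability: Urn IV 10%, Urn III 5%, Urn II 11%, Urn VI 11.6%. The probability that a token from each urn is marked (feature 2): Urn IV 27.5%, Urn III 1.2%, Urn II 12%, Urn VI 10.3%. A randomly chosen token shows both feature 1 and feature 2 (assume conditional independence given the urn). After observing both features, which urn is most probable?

Urn IV

Unnormalized posteriors (prior × likelihood):
  Urn IV: 0.26 × 0.1 × 0.275 = 0.00715
  Urn III: 0.05 × 0.05 × 0.012 = 0.00003
  Urn II: 0.39 × 0.11 × 0.12 = 0.005148
  Urn VI: 0.3 × 0.116 × 0.103 = 0.0035844
Sum = 0.0159124.
Largest term belongs to Urn IV, so Urn IV is most probable.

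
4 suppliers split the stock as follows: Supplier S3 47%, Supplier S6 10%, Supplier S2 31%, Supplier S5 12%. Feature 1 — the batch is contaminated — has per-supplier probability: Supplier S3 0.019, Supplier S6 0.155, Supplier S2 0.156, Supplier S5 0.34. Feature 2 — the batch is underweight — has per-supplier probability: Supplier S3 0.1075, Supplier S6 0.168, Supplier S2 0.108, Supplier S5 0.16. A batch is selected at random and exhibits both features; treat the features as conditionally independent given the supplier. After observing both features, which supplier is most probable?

Supplier S5

Prior × likelihood for each hypothesis:
  Supplier S3: 0.47 × 0.019 × 0.1075 = 0.000959975
  Supplier S6: 0.1 × 0.155 × 0.168 = 0.002604
  Supplier S2: 0.31 × 0.156 × 0.108 = 0.00522288
  Supplier S5: 0.12 × 0.34 × 0.16 = 0.006528
Total = 0.015314855.
Largest term belongs to Supplier S5, so Supplier S5 is most probable.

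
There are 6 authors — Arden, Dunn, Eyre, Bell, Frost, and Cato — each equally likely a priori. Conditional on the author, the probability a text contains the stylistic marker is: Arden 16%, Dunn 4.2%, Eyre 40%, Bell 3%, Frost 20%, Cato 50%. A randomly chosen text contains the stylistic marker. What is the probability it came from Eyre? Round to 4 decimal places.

Since the prior is uniform, the posterior is proportional to the likelihood:
  Arden: 0.16
  Dunn: 0.042
  Eyre: 0.4
  Bell: 0.03
  Frost: 0.2
  Cato: 0.5
Sum = 1.332.
P(Eyre | evidence) = 0.4 / 1.332 ≈ 0.3003.

0.3003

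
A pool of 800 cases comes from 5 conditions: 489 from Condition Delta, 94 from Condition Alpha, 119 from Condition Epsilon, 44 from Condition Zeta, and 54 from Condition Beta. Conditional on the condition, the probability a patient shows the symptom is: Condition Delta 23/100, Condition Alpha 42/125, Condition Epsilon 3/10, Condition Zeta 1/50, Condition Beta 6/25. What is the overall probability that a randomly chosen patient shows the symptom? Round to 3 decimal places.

Compute prior × likelihood for every hypothesis:
  Condition Delta: 0.61125 × 0.23 = 0.1405875
  Condition Alpha: 0.1175 × 0.336 = 0.03948
  Condition Epsilon: 0.14875 × 0.3 = 0.044625
  Condition Zeta: 0.055 × 0.02 = 0.0011
  Condition Beta: 0.0675 × 0.24 = 0.0162
P(symptomatic) = 0.1405875 + 0.03948 + 0.044625 + 0.0011 + 0.0162 = 0.2419925 → 0.242.

0.242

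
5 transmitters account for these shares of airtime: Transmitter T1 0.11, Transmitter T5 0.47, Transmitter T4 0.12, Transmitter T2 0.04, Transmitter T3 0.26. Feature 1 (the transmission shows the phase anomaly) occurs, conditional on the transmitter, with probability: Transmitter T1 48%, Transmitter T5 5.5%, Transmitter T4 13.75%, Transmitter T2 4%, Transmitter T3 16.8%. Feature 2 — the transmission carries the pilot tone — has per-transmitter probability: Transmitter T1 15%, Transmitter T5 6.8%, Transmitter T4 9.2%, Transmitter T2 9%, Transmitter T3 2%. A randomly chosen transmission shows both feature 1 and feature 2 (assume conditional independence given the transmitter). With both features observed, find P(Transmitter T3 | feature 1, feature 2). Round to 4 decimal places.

Compute prior × likelihood for every hypothesis:
  Transmitter T1: 0.11 × 0.48 × 0.15 = 0.00792
  Transmitter T5: 0.47 × 0.055 × 0.068 = 0.0017578
  Transmitter T4: 0.12 × 0.1375 × 0.092 = 0.001518
  Transmitter T2: 0.04 × 0.04 × 0.09 = 0.000144
  Transmitter T3: 0.26 × 0.168 × 0.02 = 0.0008736
Sum = 0.0122134.
P(Transmitter T3 | evidence) = 0.0008736 / 0.0122134 ≈ 0.0715.

0.0715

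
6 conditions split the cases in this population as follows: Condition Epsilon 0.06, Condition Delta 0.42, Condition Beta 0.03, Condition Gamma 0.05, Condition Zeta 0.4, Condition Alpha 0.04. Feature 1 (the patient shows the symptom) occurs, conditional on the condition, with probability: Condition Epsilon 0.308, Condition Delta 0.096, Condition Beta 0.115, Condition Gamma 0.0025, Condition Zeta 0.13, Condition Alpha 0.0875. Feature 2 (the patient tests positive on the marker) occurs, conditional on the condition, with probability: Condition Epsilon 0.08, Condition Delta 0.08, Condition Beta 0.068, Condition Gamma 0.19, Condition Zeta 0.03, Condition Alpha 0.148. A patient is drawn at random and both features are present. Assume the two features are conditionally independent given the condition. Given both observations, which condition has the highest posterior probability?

Condition Delta

Compute prior × likelihood for every hypothesis:
  Condition Epsilon: 0.06 × 0.308 × 0.08 = 0.0014784
  Condition Delta: 0.42 × 0.096 × 0.08 = 0.0032256
  Condition Beta: 0.03 × 0.115 × 0.068 = 0.0002346
  Condition Gamma: 0.05 × 0.0025 × 0.19 = 0.00002375
  Condition Zeta: 0.4 × 0.13 × 0.03 = 0.00156
  Condition Alpha: 0.04 × 0.0875 × 0.148 = 0.000518
Sum = 0.00704035.
Largest term belongs to Condition Delta, so Condition Delta is most probable.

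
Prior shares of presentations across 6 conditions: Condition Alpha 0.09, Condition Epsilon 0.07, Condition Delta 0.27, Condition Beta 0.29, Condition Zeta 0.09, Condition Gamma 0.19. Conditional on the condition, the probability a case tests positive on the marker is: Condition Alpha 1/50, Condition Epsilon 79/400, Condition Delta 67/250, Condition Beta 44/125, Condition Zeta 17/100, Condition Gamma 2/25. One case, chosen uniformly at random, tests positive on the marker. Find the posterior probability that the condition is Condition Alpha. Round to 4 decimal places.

Unnormalized posteriors (prior × likelihood):
  Condition Alpha: 0.09 × 0.02 = 0.0018
  Condition Epsilon: 0.07 × 0.1975 = 0.013825
  Condition Delta: 0.27 × 0.268 = 0.07236
  Condition Beta: 0.29 × 0.352 = 0.10208
  Condition Zeta: 0.09 × 0.17 = 0.0153
  Condition Gamma: 0.19 × 0.08 = 0.0152
Normalizing constant = 0.220565.
P(Condition Alpha | evidence) = 0.0018 / 0.220565 ≈ 0.0082.

0.0082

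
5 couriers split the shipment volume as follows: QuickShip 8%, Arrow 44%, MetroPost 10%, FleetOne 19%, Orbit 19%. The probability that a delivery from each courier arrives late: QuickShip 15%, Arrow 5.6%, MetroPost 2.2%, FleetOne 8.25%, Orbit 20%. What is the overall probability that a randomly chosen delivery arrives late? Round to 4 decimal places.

0.0925

By Bayes' rule, posterior ∝ prior × likelihood:
  QuickShip: 0.08 × 0.15 = 0.012
  Arrow: 0.44 × 0.056 = 0.02464
  MetroPost: 0.1 × 0.022 = 0.0022
  FleetOne: 0.19 × 0.0825 = 0.015675
  Orbit: 0.19 × 0.2 = 0.038
P(late) = 0.012 + 0.02464 + 0.0022 + 0.015675 + 0.038 = 0.092515 → 0.0925.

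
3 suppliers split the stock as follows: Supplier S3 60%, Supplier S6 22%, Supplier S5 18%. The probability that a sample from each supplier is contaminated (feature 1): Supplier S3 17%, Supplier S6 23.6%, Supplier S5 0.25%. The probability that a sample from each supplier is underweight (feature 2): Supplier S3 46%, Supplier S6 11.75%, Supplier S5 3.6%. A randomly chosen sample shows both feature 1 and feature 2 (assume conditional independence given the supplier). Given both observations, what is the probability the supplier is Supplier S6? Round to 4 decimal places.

Prior × likelihood for each hypothesis:
  Supplier S3: 0.6 × 0.17 × 0.46 = 0.04692
  Supplier S6: 0.22 × 0.236 × 0.1175 = 0.0061006
  Supplier S5: 0.18 × 0.0025 × 0.036 = 0.0000162
Sum = 0.0530368.
P(Supplier S6 | evidence) = 0.0061006 / 0.0530368 ≈ 0.1150.

0.1150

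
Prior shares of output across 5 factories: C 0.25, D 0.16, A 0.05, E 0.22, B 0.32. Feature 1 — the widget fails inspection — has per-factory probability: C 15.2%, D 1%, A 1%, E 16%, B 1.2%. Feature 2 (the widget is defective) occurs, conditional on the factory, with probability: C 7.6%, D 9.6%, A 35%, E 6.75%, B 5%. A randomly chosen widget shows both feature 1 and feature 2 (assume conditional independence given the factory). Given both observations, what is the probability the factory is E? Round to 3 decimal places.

By Bayes' rule, posterior ∝ prior × likelihood:
  C: 0.25 × 0.152 × 0.076 = 0.002888
  D: 0.16 × 0.01 × 0.096 = 0.0001536
  A: 0.05 × 0.01 × 0.35 = 0.000175
  E: 0.22 × 0.16 × 0.0675 = 0.002376
  B: 0.32 × 0.012 × 0.05 = 0.000192
Sum = 0.0057846.
P(E | evidence) = 0.002376 / 0.0057846 ≈ 0.411.

0.411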